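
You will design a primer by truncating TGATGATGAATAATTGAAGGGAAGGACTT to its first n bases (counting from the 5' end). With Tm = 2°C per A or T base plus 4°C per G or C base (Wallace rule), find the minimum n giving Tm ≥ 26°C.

First 9 bases: TGATGATGA → Tm = 24°C (< 26°C)
First 10 bases: TGATGATGAA → Tm = 26°C (≥ 26°C)
Each additional base adds 2°C (A/T) or 4°C (G/C), so Tm is non-decreasing in n; n = 10 is the first length to reach 26°C.

n = 10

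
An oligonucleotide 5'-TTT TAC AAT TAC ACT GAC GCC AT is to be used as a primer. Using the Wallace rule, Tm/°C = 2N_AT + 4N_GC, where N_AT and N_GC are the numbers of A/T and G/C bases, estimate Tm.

C=6, G=2, T=8, A=7
So N_AT = 15 and N_GC = 8.
Tm = 2×15 + 4×8 = 62°C

62°C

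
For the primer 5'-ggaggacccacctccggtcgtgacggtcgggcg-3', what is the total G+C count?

Scanning the sequence gives G=14, C=11, T=4, A=4.
Total G or C: 14 + 11 = 25

25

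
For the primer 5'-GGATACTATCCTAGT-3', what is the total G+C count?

6

Counting bases: A=4, G=3, T=5, C=3
Total G or C: 3 + 3 = 6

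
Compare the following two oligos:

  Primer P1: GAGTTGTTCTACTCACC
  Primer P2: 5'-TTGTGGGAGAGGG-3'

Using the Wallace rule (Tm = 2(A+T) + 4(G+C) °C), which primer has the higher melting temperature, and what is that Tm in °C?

Primer P1: A+T=9, G+C=8 → Tm = 2(9)+4(8) = 50°C
Primer P2: A+T=5, G+C=8 → Tm = 2(5)+4(8) = 42°C
50°C vs 42°C → primer P1 is higher.

Primer P1, 50°C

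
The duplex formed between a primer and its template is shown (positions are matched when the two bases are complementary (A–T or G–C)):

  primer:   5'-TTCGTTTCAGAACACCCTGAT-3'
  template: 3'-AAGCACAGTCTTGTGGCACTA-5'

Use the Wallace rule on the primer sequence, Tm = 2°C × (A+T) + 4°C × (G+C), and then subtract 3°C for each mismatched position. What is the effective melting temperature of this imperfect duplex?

Primer base counts: A=5, T=7, G=3, C=6 → A+T=12, G+C=9
Perfect-match Tm = 2(12) + 4(9) = 24 + 36 = 60°C
Mismatches (positions where the bases are not complementary): 2 (at positions 6, 17)
Effective Tm = 60 − 2×3 = 60 − 6 = 54°C

54°C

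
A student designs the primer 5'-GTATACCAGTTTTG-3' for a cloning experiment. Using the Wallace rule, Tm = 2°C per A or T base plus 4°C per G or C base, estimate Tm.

Base counts: T=6, A=3, G=3, C=2
So N_AT = 9 and N_GC = 5.
Tm = 4·5 + 2·9 = 20 + 18 = 38°C

38°C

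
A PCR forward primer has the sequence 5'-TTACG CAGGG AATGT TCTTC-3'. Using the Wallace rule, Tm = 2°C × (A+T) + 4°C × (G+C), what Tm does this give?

Base counts: A=4, C=4, G=5, T=7
So N_AT = 11 and N_GC = 9.
Tm = 2(11) + 4(9) = 22 + 36 = 58°C

58°C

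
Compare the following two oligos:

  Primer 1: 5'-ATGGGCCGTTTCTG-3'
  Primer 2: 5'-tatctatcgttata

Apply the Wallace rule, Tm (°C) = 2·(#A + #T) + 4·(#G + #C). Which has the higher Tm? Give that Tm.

Primer 1: A+T=6, G+C=8 → Tm = 2(6)+4(8) = 44°C
Primer 2: A+T=11, G+C=3 → Tm = 2(11)+4(3) = 34°C
44°C vs 34°C → primer 1 is higher.

Primer 1, 44°C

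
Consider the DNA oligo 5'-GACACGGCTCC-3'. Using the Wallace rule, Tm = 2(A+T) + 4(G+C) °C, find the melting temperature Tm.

Base counts: T=1, A=2, C=5, G=3
AT pairs contribute 3, GC pairs contribute 8.
Tm = 4·8 + 2·3 = 32 + 6 = 38°C

38°C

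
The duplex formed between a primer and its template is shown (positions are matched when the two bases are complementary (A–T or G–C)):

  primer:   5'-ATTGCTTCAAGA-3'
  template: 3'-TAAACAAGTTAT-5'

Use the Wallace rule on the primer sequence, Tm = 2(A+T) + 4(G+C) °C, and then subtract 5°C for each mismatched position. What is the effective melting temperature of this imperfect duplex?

17°C

Primer base counts: A=4, T=4, G=2, C=2 → A+T=8, G+C=4
Perfect-match Tm = 2(8) + 4(4) = 16 + 16 = 32°C
Mismatches (positions where the bases are not complementary): 3 (at positions 4, 5, 11)
Effective Tm = 32 − 3×5 = 32 − 15 = 17°C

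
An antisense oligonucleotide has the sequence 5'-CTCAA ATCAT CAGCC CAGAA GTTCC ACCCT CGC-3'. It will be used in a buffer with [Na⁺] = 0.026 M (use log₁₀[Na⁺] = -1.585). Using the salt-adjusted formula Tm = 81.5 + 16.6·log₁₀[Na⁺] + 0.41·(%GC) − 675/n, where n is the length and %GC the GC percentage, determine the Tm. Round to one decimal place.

57.1°C

Length n = 33. Counting bases: G=4, T=6, C=14, A=9
G+C = 18, so %GC = 18/33 × 100 = 54.545%
Salt term: 16.6 × (-1.585) = -26.311
GC term: 0.41 × 54.545 = 22.363; length term: −675/33 = −20.455
Tm = 81.5 + (-26.311) + 22.363 − 20.455 = 57.097 → 57.1°C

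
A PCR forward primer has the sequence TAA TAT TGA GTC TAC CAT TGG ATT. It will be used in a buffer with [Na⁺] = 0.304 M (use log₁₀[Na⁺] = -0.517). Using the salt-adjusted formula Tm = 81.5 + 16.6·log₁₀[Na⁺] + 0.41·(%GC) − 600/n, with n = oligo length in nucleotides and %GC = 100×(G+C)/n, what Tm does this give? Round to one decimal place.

59.9°C

Length n = 24. Scanning the sequence gives T=10, A=7, C=3, G=4.
G+C = 7, so %GC = 7/24 × 100 = 29.167%
Salt term: 16.6 × (-0.517) = -8.582
GC term: 0.41 × 29.167 = 11.958; length term: −600/24 = −25
Tm = 81.5 + (-8.582) + 11.958 − 25 = 59.876 → 59.9°C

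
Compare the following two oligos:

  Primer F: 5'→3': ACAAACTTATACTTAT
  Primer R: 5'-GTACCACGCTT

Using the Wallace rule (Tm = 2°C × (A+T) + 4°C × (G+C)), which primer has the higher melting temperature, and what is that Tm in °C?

Primer F, 38°C

Primer F: A+T=13, G+C=3 → Tm = 2(13)+4(3) = 38°C
Primer R: A+T=5, G+C=6 → Tm = 2(5)+4(6) = 34°C
38°C vs 34°C → primer F is higher.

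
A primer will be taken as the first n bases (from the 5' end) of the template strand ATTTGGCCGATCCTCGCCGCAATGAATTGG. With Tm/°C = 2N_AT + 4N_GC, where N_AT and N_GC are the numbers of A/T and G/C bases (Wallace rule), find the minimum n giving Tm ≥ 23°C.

First 7 bases: ATTTGGC → Tm = 20°C (< 23°C)
First 8 bases: ATTTGGCC → Tm = 24°C (≥ 23°C)
Each additional base adds 2°C (A/T) or 4°C (G/C), so Tm is non-decreasing in n; n = 8 is the first length to reach 23°C.

n = 8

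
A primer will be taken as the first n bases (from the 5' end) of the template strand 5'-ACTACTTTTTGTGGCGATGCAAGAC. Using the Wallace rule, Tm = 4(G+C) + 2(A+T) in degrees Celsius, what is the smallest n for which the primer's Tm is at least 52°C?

n = 19

First 18 bases: ACTACTTTTTGTGGCGAT → Tm = 50°C (< 52°C)
First 19 bases: ACTACTTTTTGTGGCGATG → Tm = 54°C (≥ 52°C)
Each additional base adds 2°C (A/T) or 4°C (G/C), so Tm is non-decreasing in n; n = 19 is the first length to reach 52°C.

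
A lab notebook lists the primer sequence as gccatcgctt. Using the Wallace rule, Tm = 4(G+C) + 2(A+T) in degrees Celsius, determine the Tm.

32°C

Scanning the sequence gives G=2, T=3, A=1, C=4.
So N_AT = 4 and N_GC = 6.
Tm = 2(4) + 4(6) = 8 + 24 = 32°C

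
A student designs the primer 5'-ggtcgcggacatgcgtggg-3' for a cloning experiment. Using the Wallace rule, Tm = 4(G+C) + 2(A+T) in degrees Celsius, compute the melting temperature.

Base counts: T=3, A=2, G=10, C=4
So N_AT = 5 and N_GC = 14.
Tm = 2×5 + 4×14 = 66°C

66°C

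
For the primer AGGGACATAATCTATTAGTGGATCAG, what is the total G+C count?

Counting bases: A=9, C=3, G=7, T=7
G+C = 7 + 3 = 10

10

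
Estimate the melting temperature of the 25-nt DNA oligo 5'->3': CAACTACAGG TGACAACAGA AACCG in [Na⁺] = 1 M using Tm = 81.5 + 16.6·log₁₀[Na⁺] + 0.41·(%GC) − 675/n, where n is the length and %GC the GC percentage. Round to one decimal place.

74.2°C

Length n = 25. Scanning the sequence gives A=11, T=2, C=7, G=5.
G+C = 12, so %GC = 12/25 × 100 = 48%
Salt term: 16.6 × (0) = 0
GC term: 0.41 × 48 = 19.68; length term: −675/25 = −27
Tm = 81.5 + (0) + 19.68 − 27 = 74.18 → 74.2°C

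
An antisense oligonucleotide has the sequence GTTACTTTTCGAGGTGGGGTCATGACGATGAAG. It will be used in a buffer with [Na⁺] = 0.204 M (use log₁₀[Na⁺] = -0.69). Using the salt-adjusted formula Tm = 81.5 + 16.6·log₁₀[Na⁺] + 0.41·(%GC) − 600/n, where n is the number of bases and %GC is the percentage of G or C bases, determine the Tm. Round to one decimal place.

71.7°C

Length n = 33. T=10, C=4, A=7, G=12
G+C = 16, so %GC = 16/33 × 100 = 48.485%
Salt term: 16.6 × (-0.69) = -11.454
GC term: 0.41 × 48.485 = 19.879; length term: −600/33 = −18.182
Tm = 81.5 + (-11.454) + 19.879 − 18.182 = 71.743 → 71.7°C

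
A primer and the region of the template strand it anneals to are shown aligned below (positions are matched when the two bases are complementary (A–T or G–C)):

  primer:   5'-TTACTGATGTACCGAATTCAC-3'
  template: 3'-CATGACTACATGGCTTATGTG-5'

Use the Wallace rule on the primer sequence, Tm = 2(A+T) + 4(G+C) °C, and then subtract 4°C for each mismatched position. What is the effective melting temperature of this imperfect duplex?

50°C

Primer base counts: A=6, T=7, G=3, C=5 → A+T=13, G+C=8
Perfect-match Tm = 2(13) + 4(8) = 26 + 32 = 58°C
Mismatches (positions where the bases are not complementary): 2 (at positions 1, 18)
Effective Tm = 58 − 2×4 = 58 − 8 = 50°C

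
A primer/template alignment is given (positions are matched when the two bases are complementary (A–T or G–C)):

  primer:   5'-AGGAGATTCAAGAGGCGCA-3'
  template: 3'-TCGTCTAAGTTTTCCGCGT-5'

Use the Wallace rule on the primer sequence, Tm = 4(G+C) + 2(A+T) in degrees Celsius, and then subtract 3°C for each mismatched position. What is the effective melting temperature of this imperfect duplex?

Primer base counts: A=7, T=2, G=7, C=3 → A+T=9, G+C=10
Perfect-match Tm = 2(9) + 4(10) = 18 + 40 = 58°C
Mismatches (positions where the bases are not complementary): 2 (at positions 3, 12)
Effective Tm = 58 − 2×3 = 58 − 6 = 52°C

52°C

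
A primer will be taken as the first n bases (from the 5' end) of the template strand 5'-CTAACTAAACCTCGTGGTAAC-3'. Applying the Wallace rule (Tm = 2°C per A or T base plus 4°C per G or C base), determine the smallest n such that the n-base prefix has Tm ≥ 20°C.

n = 8

First 7 bases: CTAACTA → Tm = 18°C (< 20°C)
First 8 bases: CTAACTAA → Tm = 20°C (≥ 20°C)
Each additional base adds 2°C (A/T) or 4°C (G/C), so Tm is non-decreasing in n; n = 8 is the first length to reach 20°C.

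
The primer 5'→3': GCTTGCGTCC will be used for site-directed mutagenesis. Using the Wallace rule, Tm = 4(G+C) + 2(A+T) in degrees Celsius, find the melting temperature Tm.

Scanning the sequence gives G=3, A=0, T=3, C=4.
AT pairs contribute 3, GC pairs contribute 7.
Tm = 2(3) + 4(7) = 6 + 28 = 34°C

34°C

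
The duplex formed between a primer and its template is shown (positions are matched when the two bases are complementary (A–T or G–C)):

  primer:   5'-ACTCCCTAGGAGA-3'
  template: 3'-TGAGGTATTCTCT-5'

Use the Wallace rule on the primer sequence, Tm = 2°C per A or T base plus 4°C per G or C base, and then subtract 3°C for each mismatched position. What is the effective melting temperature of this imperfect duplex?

Primer base counts: A=4, T=2, G=3, C=4 → A+T=6, G+C=7
Perfect-match Tm = 2(6) + 4(7) = 12 + 28 = 40°C
Mismatches (positions where the bases are not complementary): 2 (at positions 6, 9)
Effective Tm = 40 − 2×3 = 40 − 6 = 34°C

34°C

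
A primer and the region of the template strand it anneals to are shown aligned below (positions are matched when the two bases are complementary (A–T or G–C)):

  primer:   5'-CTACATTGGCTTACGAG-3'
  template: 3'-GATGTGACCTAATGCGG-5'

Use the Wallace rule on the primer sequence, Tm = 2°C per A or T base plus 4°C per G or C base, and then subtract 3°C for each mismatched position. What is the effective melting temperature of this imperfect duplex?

38°C

Primer base counts: A=4, T=5, G=4, C=4 → A+T=9, G+C=8
Perfect-match Tm = 2(9) + 4(8) = 18 + 32 = 50°C
Mismatches (positions where the bases are not complementary): 4 (at positions 6, 10, 16, 17)
Effective Tm = 50 − 4×3 = 50 − 12 = 38°C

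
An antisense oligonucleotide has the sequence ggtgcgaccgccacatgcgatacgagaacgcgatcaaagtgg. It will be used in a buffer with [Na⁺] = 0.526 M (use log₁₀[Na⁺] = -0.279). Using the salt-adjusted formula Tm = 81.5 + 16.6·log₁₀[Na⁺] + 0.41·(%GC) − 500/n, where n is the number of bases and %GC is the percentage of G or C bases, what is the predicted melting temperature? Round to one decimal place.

89.4°C

Length n = 42. Counting bases: C=11, A=12, G=14, T=5
G+C = 25, so %GC = 25/42 × 100 = 59.524%
Salt term: 16.6 × (-0.279) = -4.631
GC term: 0.41 × 59.524 = 24.405; length term: −500/42 = −11.905
Tm = 81.5 + (-4.631) + 24.405 − 11.905 = 89.369 → 89.4°C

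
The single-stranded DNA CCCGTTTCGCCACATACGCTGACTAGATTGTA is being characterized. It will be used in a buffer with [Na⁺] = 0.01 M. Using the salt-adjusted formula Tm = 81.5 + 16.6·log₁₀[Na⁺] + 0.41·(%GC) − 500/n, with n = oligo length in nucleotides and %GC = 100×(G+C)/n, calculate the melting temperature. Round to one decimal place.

Length n = 32. C=10, A=7, T=9, G=6
G+C = 16, so %GC = 16/32 × 100 = 50%
Salt term: 16.6 × (-2) = -33.2
GC term: 0.41 × 50 = 20.5; length term: −500/32 = −15.625
Tm = 81.5 + (-33.2) + 20.5 − 15.625 = 53.175 → 53.2°C

53.2°C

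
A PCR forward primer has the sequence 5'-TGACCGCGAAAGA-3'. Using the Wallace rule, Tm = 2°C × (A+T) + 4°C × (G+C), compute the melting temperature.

Counting bases: T=1, A=5, G=4, C=3
So N_AT = 6 and N_GC = 7.
Tm = 2(6) + 4(7) = 12 + 28 = 40°C

40°C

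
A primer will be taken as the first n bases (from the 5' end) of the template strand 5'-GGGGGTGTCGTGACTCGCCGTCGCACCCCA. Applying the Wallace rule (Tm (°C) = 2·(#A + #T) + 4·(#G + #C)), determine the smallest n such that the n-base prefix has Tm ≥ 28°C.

First 7 bases: GGGGGTG → Tm = 26°C (< 28°C)
First 8 bases: GGGGGTGT → Tm = 28°C (≥ 28°C)
Since every base adds ≥2°C, Tm only increases with n, so the threshold is first crossed at n = 8.

n = 8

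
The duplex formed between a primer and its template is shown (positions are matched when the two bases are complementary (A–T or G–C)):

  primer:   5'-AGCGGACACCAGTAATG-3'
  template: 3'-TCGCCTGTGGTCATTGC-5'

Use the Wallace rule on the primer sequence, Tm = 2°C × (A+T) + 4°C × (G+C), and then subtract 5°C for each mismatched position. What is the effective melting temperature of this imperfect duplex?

47°C

Primer base counts: A=6, T=2, G=5, C=4 → A+T=8, G+C=9
Perfect-match Tm = 2(8) + 4(9) = 16 + 36 = 52°C
Mismatches (positions where the bases are not complementary): 1 (at position 16)
Effective Tm = 52 − 1×5 = 52 − 5 = 47°C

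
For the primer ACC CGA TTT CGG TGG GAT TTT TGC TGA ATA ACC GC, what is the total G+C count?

17

Base counts: C=8, A=7, T=11, G=9
Total G or C: 9 + 8 = 17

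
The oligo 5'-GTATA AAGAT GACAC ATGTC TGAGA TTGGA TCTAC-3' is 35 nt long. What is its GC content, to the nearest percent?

C=5, A=12, G=8, T=10
G+C = 8 + 5 = 13 out of 35 bases
%GC = 13/35 × 100 = 37.14% ≈ 37%

37%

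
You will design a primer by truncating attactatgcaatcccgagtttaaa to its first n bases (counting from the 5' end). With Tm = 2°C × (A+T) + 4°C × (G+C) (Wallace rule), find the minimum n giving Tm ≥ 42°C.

First 15 bases: ATTACTATGCAATCC → Tm = 40°C (< 42°C)
First 16 bases: ATTACTATGCAATCCC → Tm = 44°C (≥ 42°C)
Each additional base adds 2°C (A/T) or 4°C (G/C), so Tm is non-decreasing in n; n = 16 is the first length to reach 42°C.

n = 16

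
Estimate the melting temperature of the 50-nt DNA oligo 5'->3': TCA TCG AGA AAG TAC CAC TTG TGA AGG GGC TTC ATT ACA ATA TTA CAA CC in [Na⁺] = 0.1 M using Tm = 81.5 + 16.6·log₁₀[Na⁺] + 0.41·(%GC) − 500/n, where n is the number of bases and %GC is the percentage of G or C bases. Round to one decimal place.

Length n = 50. Counting bases: T=13, C=11, G=9, A=17
G+C = 20, so %GC = 20/50 × 100 = 40%
Salt term: 16.6 × (-1) = -16.6
GC term: 0.41 × 40 = 16.4; length term: −500/50 = −10
Tm = 81.5 + (-16.6) + 16.4 − 10 = 71.3 → 71.3°C

71.3°C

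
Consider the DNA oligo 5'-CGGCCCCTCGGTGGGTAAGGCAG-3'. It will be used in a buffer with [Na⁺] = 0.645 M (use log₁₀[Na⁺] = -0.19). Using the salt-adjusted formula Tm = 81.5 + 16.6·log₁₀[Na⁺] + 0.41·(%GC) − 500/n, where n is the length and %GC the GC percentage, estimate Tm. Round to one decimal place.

86.9°C

Length n = 23. Counting bases: A=3, C=7, T=3, G=10
G+C = 17, so %GC = 17/23 × 100 = 73.913%
Salt term: 16.6 × (-0.19) = -3.154
GC term: 0.41 × 73.913 = 30.304; length term: −500/23 = −21.739
Tm = 81.5 + (-3.154) + 30.304 − 21.739 = 86.911 → 86.9°C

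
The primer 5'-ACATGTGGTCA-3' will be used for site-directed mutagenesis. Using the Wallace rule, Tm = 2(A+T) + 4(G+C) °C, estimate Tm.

T=3, G=3, A=3, C=2
So N_AT = 6 and N_GC = 5.
Tm = 2(6) + 4(5) = 12 + 20 = 32°C

32°C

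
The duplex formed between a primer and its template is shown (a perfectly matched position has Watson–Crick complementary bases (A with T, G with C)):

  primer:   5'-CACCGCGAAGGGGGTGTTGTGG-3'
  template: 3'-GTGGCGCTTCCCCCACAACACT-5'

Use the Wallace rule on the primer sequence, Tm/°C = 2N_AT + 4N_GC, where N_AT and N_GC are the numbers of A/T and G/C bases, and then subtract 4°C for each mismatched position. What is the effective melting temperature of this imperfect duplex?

Primer base counts: A=3, T=4, G=11, C=4 → A+T=7, G+C=15
Perfect-match Tm = 2(7) + 4(15) = 14 + 60 = 74°C
Mismatches (positions where the bases are not complementary): 1 (at position 22)
Effective Tm = 74 − 1×4 = 74 − 4 = 70°C

70°C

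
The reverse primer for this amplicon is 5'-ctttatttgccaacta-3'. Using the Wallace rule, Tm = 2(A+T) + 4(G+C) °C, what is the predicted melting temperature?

42°C

Counting bases: T=7, A=4, C=4, G=1
So N_AT = 11 and N_GC = 5.
Tm = 2(11) + 4(5) = 22 + 20 = 42°C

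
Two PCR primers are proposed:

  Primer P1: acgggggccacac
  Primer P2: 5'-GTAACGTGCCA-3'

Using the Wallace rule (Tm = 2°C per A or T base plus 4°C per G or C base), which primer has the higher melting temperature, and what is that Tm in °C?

Primer P1: A+T=3, G+C=10 → Tm = 2(3)+4(10) = 46°C
Primer P2: A+T=5, G+C=6 → Tm = 2(5)+4(6) = 34°C
46°C vs 34°C → primer P1 is higher.

Primer P1, 46°C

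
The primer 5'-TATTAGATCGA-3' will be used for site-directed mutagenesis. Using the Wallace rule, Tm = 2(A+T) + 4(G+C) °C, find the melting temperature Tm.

28°C

Counting bases: A=4, C=1, G=2, T=4
AT pairs contribute 8, GC pairs contribute 3.
Tm = 2×8 + 4×3 = 28°C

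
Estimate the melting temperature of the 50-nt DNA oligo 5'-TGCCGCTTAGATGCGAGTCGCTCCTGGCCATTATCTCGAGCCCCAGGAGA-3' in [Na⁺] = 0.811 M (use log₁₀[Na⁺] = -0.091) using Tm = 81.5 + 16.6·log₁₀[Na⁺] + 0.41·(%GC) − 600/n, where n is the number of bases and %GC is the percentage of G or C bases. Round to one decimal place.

Length n = 50. Counting bases: A=9, G=14, C=16, T=11
G+C = 30, so %GC = 30/50 × 100 = 60%
Salt term: 16.6 × (-0.091) = -1.511
GC term: 0.41 × 60 = 24.6; length term: −600/50 = −12
Tm = 81.5 + (-1.511) + 24.6 − 12 = 92.589 → 92.6°C

92.6°C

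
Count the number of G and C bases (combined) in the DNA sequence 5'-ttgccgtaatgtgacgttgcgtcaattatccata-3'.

Scanning the sequence gives C=7, A=8, T=12, G=7.
G+C = 7 + 7 = 14

14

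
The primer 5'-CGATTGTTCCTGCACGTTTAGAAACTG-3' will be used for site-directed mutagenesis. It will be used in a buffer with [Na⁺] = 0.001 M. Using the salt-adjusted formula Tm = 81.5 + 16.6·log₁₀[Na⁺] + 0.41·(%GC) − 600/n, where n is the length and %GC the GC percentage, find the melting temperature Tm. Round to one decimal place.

27.7°C

Length n = 27. Counting bases: C=6, T=9, G=6, A=6
G+C = 12, so %GC = 12/27 × 100 = 44.444%
Salt term: 16.6 × (-3) = -49.8
GC term: 0.41 × 44.444 = 18.222; length term: −600/27 = −22.222
Tm = 81.5 + (-49.8) + 18.222 − 22.222 = 27.7 → 27.7°C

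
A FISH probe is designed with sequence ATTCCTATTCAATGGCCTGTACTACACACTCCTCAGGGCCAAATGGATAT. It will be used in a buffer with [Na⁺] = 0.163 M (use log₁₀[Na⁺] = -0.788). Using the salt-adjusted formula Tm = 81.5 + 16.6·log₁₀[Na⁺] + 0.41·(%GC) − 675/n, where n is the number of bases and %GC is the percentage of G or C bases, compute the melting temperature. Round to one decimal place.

73.0°C

Length n = 50. Counting bases: A=14, C=14, G=8, T=14
G+C = 22, so %GC = 22/50 × 100 = 44%
Salt term: 16.6 × (-0.788) = -13.081
GC term: 0.41 × 44 = 18.04; length term: −675/50 = −13.5
Tm = 81.5 + (-13.081) + 18.04 − 13.5 = 72.959 → 73.0°C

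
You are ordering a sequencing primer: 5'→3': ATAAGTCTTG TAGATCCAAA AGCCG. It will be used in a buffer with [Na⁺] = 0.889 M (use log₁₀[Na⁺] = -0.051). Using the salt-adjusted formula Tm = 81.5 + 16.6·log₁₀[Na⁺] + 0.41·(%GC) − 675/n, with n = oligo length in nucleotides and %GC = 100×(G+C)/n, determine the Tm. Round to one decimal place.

70.1°C

Length n = 25. Base counts: T=6, A=9, G=5, C=5
G+C = 10, so %GC = 10/25 × 100 = 40%
Salt term: 16.6 × (-0.051) = -0.847
GC term: 0.41 × 40 = 16.4; length term: −675/25 = −27
Tm = 81.5 + (-0.847) + 16.4 − 27 = 70.053 → 70.1°C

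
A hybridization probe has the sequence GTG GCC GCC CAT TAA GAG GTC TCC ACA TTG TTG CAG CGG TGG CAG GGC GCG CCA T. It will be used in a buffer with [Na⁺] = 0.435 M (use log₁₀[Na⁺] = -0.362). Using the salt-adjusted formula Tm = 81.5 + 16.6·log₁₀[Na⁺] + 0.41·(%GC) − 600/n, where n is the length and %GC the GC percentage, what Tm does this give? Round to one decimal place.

Length n = 55. Scanning the sequence gives T=11, C=16, A=9, G=19.
G+C = 35, so %GC = 35/55 × 100 = 63.636%
Salt term: 16.6 × (-0.362) = -6.009
GC term: 0.41 × 63.636 = 26.091; length term: −600/55 = −10.909
Tm = 81.5 + (-6.009) + 26.091 − 10.909 = 90.673 → 90.7°C

90.7°C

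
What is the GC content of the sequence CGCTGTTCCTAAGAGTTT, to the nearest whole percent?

44%

Counting bases: C=4, A=3, G=4, T=7
G+C = 4 + 4 = 8 out of 18 bases
%GC = 8/18 × 100 = 44.44% ≈ 44%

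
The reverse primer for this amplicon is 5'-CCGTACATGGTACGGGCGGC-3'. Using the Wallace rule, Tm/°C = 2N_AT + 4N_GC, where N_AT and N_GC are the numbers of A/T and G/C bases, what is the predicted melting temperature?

68°C

T=3, G=8, C=6, A=3
So N_AT = 6 and N_GC = 14.
Tm = 2×6 + 4×14 = 68°C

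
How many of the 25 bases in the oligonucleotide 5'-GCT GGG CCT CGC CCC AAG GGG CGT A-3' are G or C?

19

Base counts: C=9, T=3, A=3, G=10
G+C = 10 + 9 = 19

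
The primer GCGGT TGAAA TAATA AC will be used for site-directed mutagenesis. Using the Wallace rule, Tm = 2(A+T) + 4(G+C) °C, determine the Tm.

Scanning the sequence gives T=4, G=4, C=2, A=7.
A+T = 11, G+C = 6
Tm = 2(11) + 4(6) = 22 + 24 = 46°C

46°C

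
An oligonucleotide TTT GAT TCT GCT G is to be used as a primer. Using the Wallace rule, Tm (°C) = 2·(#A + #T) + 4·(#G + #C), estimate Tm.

Counting bases: A=1, G=3, T=7, C=2
AT pairs contribute 8, GC pairs contribute 5.
Tm = 2(8) + 4(5) = 16 + 20 = 36°C

36°C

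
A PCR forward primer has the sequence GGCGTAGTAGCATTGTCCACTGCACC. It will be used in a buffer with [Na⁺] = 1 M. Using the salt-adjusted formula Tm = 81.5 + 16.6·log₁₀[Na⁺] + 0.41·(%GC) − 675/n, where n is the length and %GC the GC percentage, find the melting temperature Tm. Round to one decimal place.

Length n = 26. Counting bases: C=8, A=5, T=6, G=7
G+C = 15, so %GC = 15/26 × 100 = 57.692%
Salt term: 16.6 × (0) = 0
GC term: 0.41 × 57.692 = 23.654; length term: −675/26 = −25.962
Tm = 81.5 + (0) + 23.654 − 25.962 = 79.192 → 79.2°C

79.2°C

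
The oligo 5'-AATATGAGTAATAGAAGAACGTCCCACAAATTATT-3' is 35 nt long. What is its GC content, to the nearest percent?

Counting bases: A=16, G=5, T=9, C=5
G+C = 5 + 5 = 10 out of 35 bases
%GC = 10/35 × 100 = 28.57% ≈ 29%

29%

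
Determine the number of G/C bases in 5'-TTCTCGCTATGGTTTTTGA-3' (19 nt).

Counting bases: T=10, C=3, G=4, A=2
G+C = 4 + 3 = 7

7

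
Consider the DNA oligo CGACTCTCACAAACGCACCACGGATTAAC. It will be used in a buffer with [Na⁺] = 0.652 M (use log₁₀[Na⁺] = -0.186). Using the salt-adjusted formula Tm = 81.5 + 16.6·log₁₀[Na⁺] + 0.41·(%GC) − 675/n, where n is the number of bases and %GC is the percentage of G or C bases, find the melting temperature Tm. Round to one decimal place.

76.3°C

Length n = 29. Base counts: T=4, C=11, G=4, A=10
G+C = 15, so %GC = 15/29 × 100 = 51.724%
Salt term: 16.6 × (-0.186) = -3.088
GC term: 0.41 × 51.724 = 21.207; length term: −675/29 = −23.276
Tm = 81.5 + (-3.088) + 21.207 − 23.276 = 76.343 → 76.3°C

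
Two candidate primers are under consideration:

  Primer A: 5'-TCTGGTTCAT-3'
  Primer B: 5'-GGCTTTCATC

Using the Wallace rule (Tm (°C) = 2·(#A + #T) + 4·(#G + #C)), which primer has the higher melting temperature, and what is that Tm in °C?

Primer B, 30°C

Primer A: A+T=6, G+C=4 → Tm = 2(6)+4(4) = 28°C
Primer B: A+T=5, G+C=5 → Tm = 2(5)+4(5) = 30°C
28°C vs 30°C → primer B is higher.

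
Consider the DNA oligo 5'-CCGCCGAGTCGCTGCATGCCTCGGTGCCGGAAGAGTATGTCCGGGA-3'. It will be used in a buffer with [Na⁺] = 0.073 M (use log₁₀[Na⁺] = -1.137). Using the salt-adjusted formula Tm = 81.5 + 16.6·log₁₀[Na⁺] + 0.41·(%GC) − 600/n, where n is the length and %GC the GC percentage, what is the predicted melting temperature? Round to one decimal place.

77.2°C

Length n = 46. Base counts: T=8, G=17, C=14, A=7
G+C = 31, so %GC = 31/46 × 100 = 67.391%
Salt term: 16.6 × (-1.137) = -18.874
GC term: 0.41 × 67.391 = 27.63; length term: −600/46 = −13.043
Tm = 81.5 + (-18.874) + 27.63 − 13.043 = 77.213 → 77.2°C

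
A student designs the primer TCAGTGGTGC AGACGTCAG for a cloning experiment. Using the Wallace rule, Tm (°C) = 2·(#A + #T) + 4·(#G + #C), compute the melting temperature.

60°C

Scanning the sequence gives T=4, G=7, A=4, C=4.
AT pairs contribute 8, GC pairs contribute 11.
Tm = 2(8) + 4(11) = 16 + 44 = 60°C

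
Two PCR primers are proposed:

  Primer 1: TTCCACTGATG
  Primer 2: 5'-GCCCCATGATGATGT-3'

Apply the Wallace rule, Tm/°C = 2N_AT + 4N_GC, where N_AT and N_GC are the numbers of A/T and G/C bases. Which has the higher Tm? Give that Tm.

Primer 1: A+T=6, G+C=5 → Tm = 2(6)+4(5) = 32°C
Primer 2: A+T=7, G+C=8 → Tm = 2(7)+4(8) = 46°C
32°C vs 46°C → primer 2 is higher.

Primer 2, 46°C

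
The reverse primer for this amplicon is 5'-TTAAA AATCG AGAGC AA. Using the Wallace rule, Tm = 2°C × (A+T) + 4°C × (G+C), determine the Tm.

44°C

Base counts: T=3, C=2, G=3, A=9
AT pairs contribute 12, GC pairs contribute 5.
Tm = 4·5 + 2·12 = 20 + 24 = 44°C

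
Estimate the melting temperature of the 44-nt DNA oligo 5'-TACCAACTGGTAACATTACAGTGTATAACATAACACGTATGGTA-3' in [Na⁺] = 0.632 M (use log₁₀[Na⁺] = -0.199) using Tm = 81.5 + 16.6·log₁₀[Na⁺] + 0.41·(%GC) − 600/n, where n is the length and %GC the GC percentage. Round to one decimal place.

Length n = 44. Counting bases: G=7, A=17, T=12, C=8
G+C = 15, so %GC = 15/44 × 100 = 34.091%
Salt term: 16.6 × (-0.199) = -3.303
GC term: 0.41 × 34.091 = 13.977; length term: −600/44 = −13.636
Tm = 81.5 + (-3.303) + 13.977 − 13.636 = 78.538 → 78.5°C

78.5°C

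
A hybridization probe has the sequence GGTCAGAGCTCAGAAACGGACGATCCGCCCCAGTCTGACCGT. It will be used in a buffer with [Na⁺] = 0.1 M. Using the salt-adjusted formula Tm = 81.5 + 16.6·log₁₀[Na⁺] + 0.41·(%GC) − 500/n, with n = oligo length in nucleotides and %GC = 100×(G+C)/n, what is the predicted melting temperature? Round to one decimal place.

Length n = 42. Scanning the sequence gives C=14, G=12, T=6, A=10.
G+C = 26, so %GC = 26/42 × 100 = 61.905%
Salt term: 16.6 × (-1) = -16.6
GC term: 0.41 × 61.905 = 25.381; length term: −500/42 = −11.905
Tm = 81.5 + (-16.6) + 25.381 − 11.905 = 78.376 → 78.4°C

78.4°C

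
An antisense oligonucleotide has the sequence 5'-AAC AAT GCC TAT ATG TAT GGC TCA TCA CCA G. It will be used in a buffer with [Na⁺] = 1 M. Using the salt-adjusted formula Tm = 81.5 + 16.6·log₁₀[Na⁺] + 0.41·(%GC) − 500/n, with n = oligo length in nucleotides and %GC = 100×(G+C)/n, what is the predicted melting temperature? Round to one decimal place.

82.6°C

Length n = 31. T=8, C=8, G=5, A=10
G+C = 13, so %GC = 13/31 × 100 = 41.935%
Salt term: 16.6 × (0) = 0
GC term: 0.41 × 41.935 = 17.193; length term: −500/31 = −16.129
Tm = 81.5 + (0) + 17.193 − 16.129 = 82.564 → 82.6°C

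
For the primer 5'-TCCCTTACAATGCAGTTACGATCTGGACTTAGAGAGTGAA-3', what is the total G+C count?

17

T=11, A=12, G=9, C=8
Total G or C: 9 + 8 = 17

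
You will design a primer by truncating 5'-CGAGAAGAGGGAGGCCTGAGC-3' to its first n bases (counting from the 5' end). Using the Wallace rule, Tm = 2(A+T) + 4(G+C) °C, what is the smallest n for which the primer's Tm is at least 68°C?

n = 21

First 20 bases: CGAGAAGAGGGAGGCCTGAG → Tm = 66°C (< 68°C)
First 21 bases: CGAGAAGAGGGAGGCCTGAGC → Tm = 70°C (≥ 68°C)
Since every base adds ≥2°C, Tm only increases with n, so the threshold is first crossed at n = 21.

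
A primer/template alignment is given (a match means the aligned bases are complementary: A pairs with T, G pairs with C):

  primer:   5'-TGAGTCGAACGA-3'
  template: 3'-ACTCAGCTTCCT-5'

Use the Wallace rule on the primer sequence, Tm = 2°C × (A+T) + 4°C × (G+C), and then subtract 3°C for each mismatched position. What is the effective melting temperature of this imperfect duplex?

33°C

Primer base counts: A=4, T=2, G=4, C=2 → A+T=6, G+C=6
Perfect-match Tm = 2(6) + 4(6) = 12 + 24 = 36°C
Mismatches (positions where the bases are not complementary): 1 (at position 10)
Effective Tm = 36 − 1×3 = 36 − 3 = 33°C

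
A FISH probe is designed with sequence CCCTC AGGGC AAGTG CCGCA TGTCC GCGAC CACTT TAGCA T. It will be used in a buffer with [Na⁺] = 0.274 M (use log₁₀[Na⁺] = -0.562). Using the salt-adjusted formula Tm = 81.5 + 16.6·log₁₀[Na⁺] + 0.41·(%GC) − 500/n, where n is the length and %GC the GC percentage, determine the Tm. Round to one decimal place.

85.0°C

Length n = 41. Counting bases: C=15, T=8, G=10, A=8
G+C = 25, so %GC = 25/41 × 100 = 60.976%
Salt term: 16.6 × (-0.562) = -9.329
GC term: 0.41 × 60.976 = 25; length term: −500/41 = −12.195
Tm = 81.5 + (-9.329) + 25 − 12.195 = 84.976 → 85.0°C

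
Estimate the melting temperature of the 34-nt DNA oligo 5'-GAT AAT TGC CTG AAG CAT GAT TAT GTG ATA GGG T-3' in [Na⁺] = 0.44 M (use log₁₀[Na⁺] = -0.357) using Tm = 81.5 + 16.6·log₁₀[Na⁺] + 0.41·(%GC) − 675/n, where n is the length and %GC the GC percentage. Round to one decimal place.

Length n = 34. Counting bases: C=3, G=10, A=10, T=11
G+C = 13, so %GC = 13/34 × 100 = 38.235%
Salt term: 16.6 × (-0.357) = -5.926
GC term: 0.41 × 38.235 = 15.676; length term: −675/34 = −19.853
Tm = 81.5 + (-5.926) + 15.676 − 19.853 = 71.397 → 71.4°C

71.4°C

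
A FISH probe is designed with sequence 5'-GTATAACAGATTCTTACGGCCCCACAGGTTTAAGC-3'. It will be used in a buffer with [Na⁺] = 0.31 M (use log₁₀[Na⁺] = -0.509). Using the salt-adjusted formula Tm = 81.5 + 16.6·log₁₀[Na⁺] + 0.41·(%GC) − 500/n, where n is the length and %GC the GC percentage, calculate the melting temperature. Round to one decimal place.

77.5°C

Length n = 35. Counting bases: A=10, T=9, C=9, G=7
G+C = 16, so %GC = 16/35 × 100 = 45.714%
Salt term: 16.6 × (-0.509) = -8.449
GC term: 0.41 × 45.714 = 18.743; length term: −500/35 = −14.286
Tm = 81.5 + (-8.449) + 18.743 − 14.286 = 77.508 → 77.5°C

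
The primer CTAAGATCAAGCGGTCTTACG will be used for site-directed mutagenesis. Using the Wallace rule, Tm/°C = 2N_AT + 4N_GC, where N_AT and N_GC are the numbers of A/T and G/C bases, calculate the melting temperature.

G=5, A=6, T=5, C=5
AT pairs contribute 11, GC pairs contribute 10.
Tm = 4·10 + 2·11 = 40 + 22 = 62°C

62°C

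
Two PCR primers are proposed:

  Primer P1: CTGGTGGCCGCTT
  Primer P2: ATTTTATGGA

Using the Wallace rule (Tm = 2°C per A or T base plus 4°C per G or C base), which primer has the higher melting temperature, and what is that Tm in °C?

Primer P1, 44°C

Primer P1: A+T=4, G+C=9 → Tm = 2(4)+4(9) = 44°C
Primer P2: A+T=8, G+C=2 → Tm = 2(8)+4(2) = 24°C
44°C vs 24°C → primer P1 is higher.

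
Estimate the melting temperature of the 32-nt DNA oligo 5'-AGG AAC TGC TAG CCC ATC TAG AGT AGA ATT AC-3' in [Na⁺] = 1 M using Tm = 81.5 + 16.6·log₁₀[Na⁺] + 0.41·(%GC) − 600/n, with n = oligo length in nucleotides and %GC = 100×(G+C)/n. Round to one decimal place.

Length n = 32. Base counts: T=7, A=11, G=7, C=7
G+C = 14, so %GC = 14/32 × 100 = 43.75%
Salt term: 16.6 × (0) = 0
GC term: 0.41 × 43.75 = 17.938; length term: −600/32 = −18.75
Tm = 81.5 + (0) + 17.938 − 18.75 = 80.688 → 80.7°C

80.7°C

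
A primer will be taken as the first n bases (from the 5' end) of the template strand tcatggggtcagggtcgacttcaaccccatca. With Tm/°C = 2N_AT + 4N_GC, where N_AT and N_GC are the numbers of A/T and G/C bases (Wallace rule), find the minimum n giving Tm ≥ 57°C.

n = 18

First 17 bases: TCATGGGGTCAGGGTCG → Tm = 56°C (< 57°C)
First 18 bases: TCATGGGGTCAGGGTCGA → Tm = 58°C (≥ 57°C)
Since every base adds ≥2°C, Tm only increases with n, so the threshold is first crossed at n = 18.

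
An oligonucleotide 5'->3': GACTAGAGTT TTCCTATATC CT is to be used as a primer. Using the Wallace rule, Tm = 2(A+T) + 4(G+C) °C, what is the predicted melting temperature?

60°C

Counting bases: C=5, T=9, G=3, A=5
So N_AT = 14 and N_GC = 8.
Tm = 2(14) + 4(8) = 28 + 32 = 60°C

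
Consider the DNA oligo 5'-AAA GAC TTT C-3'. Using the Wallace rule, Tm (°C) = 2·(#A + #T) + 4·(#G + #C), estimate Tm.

26°C

Counting bases: A=4, C=2, G=1, T=3
AT pairs contribute 7, GC pairs contribute 3.
Tm = 4·3 + 2·7 = 12 + 14 = 26°C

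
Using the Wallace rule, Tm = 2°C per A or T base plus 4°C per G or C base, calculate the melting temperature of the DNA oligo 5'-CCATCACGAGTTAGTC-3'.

Scanning the sequence gives A=4, G=3, C=5, T=4.
AT pairs contribute 8, GC pairs contribute 8.
Tm = 2(8) + 4(8) = 16 + 32 = 48°C

48°C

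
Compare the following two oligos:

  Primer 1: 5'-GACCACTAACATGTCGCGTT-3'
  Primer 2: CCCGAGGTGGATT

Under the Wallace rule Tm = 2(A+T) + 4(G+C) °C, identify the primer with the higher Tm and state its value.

Primer 1, 60°C

Primer 1: A+T=10, G+C=10 → Tm = 2(10)+4(10) = 60°C
Primer 2: A+T=5, G+C=8 → Tm = 2(5)+4(8) = 42°C
60°C vs 42°C → primer 1 is higher.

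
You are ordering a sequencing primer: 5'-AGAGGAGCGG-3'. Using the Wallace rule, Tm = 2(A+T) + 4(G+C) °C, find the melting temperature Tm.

34°C

Scanning the sequence gives T=0, A=3, C=1, G=6.
A+T = 3, G+C = 7
Tm = 4·7 + 2·3 = 28 + 6 = 34°C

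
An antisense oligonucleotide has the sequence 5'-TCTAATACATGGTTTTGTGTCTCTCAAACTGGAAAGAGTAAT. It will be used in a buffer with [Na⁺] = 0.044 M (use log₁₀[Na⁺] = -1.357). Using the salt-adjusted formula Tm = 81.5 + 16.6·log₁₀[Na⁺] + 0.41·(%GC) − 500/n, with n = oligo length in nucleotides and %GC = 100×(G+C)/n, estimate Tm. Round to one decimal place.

Length n = 42. T=15, G=8, A=13, C=6
G+C = 14, so %GC = 14/42 × 100 = 33.333%
Salt term: 16.6 × (-1.357) = -22.526
GC term: 0.41 × 33.333 = 13.667; length term: −500/42 = −11.905
Tm = 81.5 + (-22.526) + 13.667 − 11.905 = 60.736 → 60.7°C

60.7°C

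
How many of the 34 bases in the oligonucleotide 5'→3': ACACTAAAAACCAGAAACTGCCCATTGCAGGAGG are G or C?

16

Scanning the sequence gives T=4, A=14, G=7, C=9.
Total G or C: 7 + 9 = 16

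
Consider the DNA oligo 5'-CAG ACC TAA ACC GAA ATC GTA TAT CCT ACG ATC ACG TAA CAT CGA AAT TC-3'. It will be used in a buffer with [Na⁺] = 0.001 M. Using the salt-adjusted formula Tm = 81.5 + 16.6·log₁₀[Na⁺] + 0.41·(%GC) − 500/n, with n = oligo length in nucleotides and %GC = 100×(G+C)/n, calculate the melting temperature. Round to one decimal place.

Length n = 50. Scanning the sequence gives G=6, T=11, C=14, A=19.
G+C = 20, so %GC = 20/50 × 100 = 40%
Salt term: 16.6 × (-3) = -49.8
GC term: 0.41 × 40 = 16.4; length term: −500/50 = −10
Tm = 81.5 + (-49.8) + 16.4 − 10 = 38.1 → 38.1°C

38.1°C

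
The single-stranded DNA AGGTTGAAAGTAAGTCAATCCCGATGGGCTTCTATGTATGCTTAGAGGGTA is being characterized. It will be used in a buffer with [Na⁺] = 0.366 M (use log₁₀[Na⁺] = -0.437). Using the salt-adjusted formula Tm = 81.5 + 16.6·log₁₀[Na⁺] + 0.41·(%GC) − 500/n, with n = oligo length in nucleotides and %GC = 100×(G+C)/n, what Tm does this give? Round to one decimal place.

Length n = 51. C=7, G=15, T=15, A=14
G+C = 22, so %GC = 22/51 × 100 = 43.137%
Salt term: 16.6 × (-0.437) = -7.254
GC term: 0.41 × 43.137 = 17.686; length term: −500/51 = −9.804
Tm = 81.5 + (-7.254) + 17.686 − 9.804 = 82.128 → 82.1°C

82.1°C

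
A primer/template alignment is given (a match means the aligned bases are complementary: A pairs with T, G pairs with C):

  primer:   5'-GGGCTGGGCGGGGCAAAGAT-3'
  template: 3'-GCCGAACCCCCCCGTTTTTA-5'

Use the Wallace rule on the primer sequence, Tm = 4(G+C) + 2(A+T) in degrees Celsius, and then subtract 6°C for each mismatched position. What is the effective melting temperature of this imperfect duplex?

44°C

Primer base counts: A=4, T=2, G=11, C=3 → A+T=6, G+C=14
Perfect-match Tm = 2(6) + 4(14) = 12 + 56 = 68°C
Mismatches (positions where the bases are not complementary): 4 (at positions 1, 6, 9, 18)
Effective Tm = 68 − 4×6 = 68 − 24 = 44°C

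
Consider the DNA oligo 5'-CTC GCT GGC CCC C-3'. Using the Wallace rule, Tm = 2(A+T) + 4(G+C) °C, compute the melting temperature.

48°C

Counting bases: A=0, T=2, C=8, G=3
A+T = 2, G+C = 11
Tm = 2(2) + 4(11) = 4 + 44 = 48°C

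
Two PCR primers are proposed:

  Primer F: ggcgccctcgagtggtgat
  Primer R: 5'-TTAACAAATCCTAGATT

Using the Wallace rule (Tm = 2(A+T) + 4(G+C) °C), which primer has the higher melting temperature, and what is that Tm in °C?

Primer F, 64°C

Primer F: A+T=6, G+C=13 → Tm = 2(6)+4(13) = 64°C
Primer R: A+T=13, G+C=4 → Tm = 2(13)+4(4) = 42°C
64°C vs 42°C → primer F is higher.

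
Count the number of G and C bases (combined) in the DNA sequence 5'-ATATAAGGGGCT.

Counting bases: G=4, A=4, T=3, C=1
G+C = 4 + 1 = 5

5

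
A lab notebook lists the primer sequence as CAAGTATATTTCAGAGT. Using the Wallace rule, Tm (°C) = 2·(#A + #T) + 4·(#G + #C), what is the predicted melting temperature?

Base counts: C=2, A=6, G=3, T=6
AT pairs contribute 12, GC pairs contribute 5.
Tm = 2×12 + 4×5 = 44°C

44°C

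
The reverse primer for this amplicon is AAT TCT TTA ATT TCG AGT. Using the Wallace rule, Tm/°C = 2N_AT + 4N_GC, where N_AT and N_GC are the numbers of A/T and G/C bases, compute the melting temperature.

44°C

Counting bases: T=9, G=2, A=5, C=2
So N_AT = 14 and N_GC = 4.
Tm = 4·4 + 2·14 = 16 + 28 = 44°C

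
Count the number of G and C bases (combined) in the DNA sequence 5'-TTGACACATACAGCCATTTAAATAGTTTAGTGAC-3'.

Base counts: A=12, C=6, T=11, G=5
G+C = 5 + 6 = 11

11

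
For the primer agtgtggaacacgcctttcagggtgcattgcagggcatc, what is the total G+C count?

22

Scanning the sequence gives C=9, G=13, T=9, A=8.
Total G or C: 13 + 9 = 22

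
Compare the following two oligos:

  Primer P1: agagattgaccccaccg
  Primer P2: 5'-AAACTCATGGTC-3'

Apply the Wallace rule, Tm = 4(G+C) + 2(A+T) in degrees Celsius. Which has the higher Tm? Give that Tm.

Primer P1, 54°C

Primer P1: A+T=7, G+C=10 → Tm = 2(7)+4(10) = 54°C
Primer P2: A+T=7, G+C=5 → Tm = 2(7)+4(5) = 34°C
54°C vs 34°C → primer P1 is higher.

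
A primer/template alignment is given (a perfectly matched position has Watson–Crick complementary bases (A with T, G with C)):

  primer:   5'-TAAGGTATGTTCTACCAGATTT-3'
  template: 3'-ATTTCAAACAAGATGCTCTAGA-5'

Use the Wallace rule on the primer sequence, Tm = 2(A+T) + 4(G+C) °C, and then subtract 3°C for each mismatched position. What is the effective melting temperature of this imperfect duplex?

Primer base counts: A=6, T=9, G=4, C=3 → A+T=15, G+C=7
Perfect-match Tm = 2(15) + 4(7) = 30 + 28 = 58°C
Mismatches (positions where the bases are not complementary): 4 (at positions 4, 7, 16, 21)
Effective Tm = 58 − 4×3 = 58 − 12 = 46°C

46°C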